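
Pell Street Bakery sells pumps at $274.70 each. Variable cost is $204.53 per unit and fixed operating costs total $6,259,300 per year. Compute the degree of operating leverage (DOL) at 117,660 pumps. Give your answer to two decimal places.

4.13

At 117,660 units, contribution = 117,660 × $70.17 = $8,256,202.20.
Operating income = contribution − fixed costs = $8,256,202.20 − $6,259,300 = $1,996,902.20.
Degree of operating leverage = $8,256,202.20 / $1,996,902.20 = 4.1345.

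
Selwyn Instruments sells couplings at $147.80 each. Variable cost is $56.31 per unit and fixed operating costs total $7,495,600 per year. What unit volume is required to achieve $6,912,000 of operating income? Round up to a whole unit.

Unit CM = price − variable cost = $147.80 − $56.31 = $91.49.
Units = (FC + target) / CM = ($7,495,600 + $6,912,000) / $91.49 = 157,477.32, so 157,478 couplings.

157,478 couplings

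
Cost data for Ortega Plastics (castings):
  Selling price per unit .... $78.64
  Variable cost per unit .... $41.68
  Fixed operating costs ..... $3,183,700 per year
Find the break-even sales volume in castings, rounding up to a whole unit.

Unit CM = price − variable cost = $78.64 − $41.68 = $36.96.
Break-even volume = fixed costs ÷ CM per unit = $3,183,700 ÷ $36.96 = 86,139.07, so 86,140 castings.

86,140 castings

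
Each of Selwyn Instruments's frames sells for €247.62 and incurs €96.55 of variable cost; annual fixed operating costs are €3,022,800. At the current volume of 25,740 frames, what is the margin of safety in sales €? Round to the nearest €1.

€1,419,044

Contribution margin per unit = €247.62 − €96.55 = €151.07. Break-even units = €3,022,800 ÷ €151.07 = 20,009.27; break-even revenue = 20,009.27 × €247.62 = €4,954,694.75.
Current sales = 25,740 × €247.62 = €6,373,738.80.
Margin of safety = €6,373,738.80 − €4,954,694.75 = €1,419,044.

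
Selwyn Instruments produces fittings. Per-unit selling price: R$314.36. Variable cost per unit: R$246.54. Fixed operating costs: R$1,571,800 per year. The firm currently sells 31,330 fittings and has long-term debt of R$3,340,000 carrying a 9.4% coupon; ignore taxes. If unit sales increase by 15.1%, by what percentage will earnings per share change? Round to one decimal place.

+134.2%

Contribution at this volume is 31,330 × R$67.82 = R$2,124,800.60.
Subtracting fixed costs: EBIT = R$2,124,800.60 − R$1,571,800 = R$553,000.60.
After interest of R$313,960.00, pre-tax earnings = R$239,040.60.
DCL = total CM / (EBIT − I) = R$2,124,800.60 / R$239,040.60 = 8.8889.
%ΔEPS = DCL × %ΔSales = 8.8889 × +15.1% = +134.2%.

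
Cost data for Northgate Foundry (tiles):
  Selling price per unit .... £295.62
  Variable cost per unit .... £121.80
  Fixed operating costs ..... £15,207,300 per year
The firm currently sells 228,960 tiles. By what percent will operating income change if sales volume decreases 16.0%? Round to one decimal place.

Total contribution margin = 228,960 × £173.82 = £39,797,827.20.
Subtracting fixed costs: EBIT = £39,797,827.20 − £15,207,300 = £24,590,527.20.
So DOL = total CM / EBIT = £39,797,827.20 / £24,590,527.20 = 1.6184.
So EBIT moves 1.6184 × (-16.0%) = -25.9%.

-25.9%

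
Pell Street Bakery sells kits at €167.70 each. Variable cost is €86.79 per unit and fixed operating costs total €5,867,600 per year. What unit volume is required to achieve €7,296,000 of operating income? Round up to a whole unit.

162,695 kits

Each unit contributes €167.70 − €86.79 = €80.91.
Required volume = (fixed costs + target profit) ÷ CM = (€5,867,600 + €7,296,000) ÷ €80.91 = 162,694.35, so 162,695 kits.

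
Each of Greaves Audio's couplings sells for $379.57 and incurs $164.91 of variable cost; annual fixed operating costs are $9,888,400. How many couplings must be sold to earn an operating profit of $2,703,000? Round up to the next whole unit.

58,658 couplings

Unit CM = price − variable cost = $379.57 − $164.91 = $214.66.
Units = (FC + target) / CM = ($9,888,400 + $2,703,000) / $214.66 = 58,657.41, so 58,658 couplings.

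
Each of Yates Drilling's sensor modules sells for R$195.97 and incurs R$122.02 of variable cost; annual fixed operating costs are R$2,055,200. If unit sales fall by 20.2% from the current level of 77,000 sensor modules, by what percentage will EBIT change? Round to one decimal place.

-31.6%

At 77,000 units, contribution = 77,000 × R$73.95 = R$5,694,150.00.
Subtracting fixed costs: EBIT = R$5,694,150.00 − R$2,055,200 = R$3,638,950.00.
DOL = contribution ÷ EBIT = R$5,694,150.00 ÷ R$3,638,950.00 = 1.5648.
%ΔEBIT = DOL × %ΔSales = 1.5648 × -20.2% = -31.6%.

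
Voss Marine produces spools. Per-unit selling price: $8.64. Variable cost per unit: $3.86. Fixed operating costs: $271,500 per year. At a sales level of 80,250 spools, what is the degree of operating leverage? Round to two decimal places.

Total contribution margin = 80,250 × $4.78 = $383,595.00.
Subtracting fixed costs: EBIT = $383,595.00 − $271,500 = $112,095.00.
DOL = contribution ÷ EBIT = $383,595.00 ÷ $112,095.00 = 3.4221.

3.42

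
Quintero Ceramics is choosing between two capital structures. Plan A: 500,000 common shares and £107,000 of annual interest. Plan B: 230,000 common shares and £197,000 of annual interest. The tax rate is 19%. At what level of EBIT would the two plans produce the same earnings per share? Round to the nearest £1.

£273,667

Set EPS_A = EPS_B: (EBIT − £107,000)(1 − 0.19) ÷ 500,000 = (EBIT − £197,000)(1 − 0.19) ÷ 230,000.
Cancelling (1 − t) and cross-multiplying: 230,000·(EBIT − 107,000) = 500,000·(EBIT − 197,000).
EBIT × (500,000 − 230,000) = 197,000 × 500,000 − 107,000 × 230,000 = 73,890,000,000, so EBIT = 73,890,000,000 ÷ 270,000 = 273,666.67.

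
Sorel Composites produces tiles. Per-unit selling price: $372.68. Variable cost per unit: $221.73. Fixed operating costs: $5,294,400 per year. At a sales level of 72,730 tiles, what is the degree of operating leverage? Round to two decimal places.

At 72,730 units, contribution = 72,730 × $150.95 = $10,978,593.50.
Subtracting fixed costs: EBIT = $10,978,593.50 − $5,294,400 = $5,684,193.50.
So DOL = total CM / EBIT = $10,978,593.50 / $5,684,193.50 = 1.9314.

1.93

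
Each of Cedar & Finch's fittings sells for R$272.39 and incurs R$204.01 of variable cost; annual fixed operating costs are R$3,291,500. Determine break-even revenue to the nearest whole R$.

R$13,111,607

Contribution margin per unit = R$272.39 − R$204.01 = R$68.38, a CM ratio of R$68.38 ÷ R$272.39 = 0.2510.
Break-even sales = FC ÷ CM ratio = R$3,291,500 × R$272.39 / R$68.38 = R$13,111,607.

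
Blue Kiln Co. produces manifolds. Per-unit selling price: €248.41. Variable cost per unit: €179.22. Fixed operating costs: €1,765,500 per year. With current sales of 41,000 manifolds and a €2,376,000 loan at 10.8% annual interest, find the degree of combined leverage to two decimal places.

3.48

Total contribution margin = 41,000 × €69.19 = €2,836,790.00.
Subtracting fixed costs: EBIT = €2,836,790.00 − €1,765,500 = €1,071,290.00. Interest = €256,608.00.
DOL = €2,836,790.00 ÷ €1,071,290.00 = 2.6480; DFL = €1,071,290.00 ÷ €814,682.00 = 1.3150.
Combined leverage = 2.6480 × 1.3150 = 3.4821.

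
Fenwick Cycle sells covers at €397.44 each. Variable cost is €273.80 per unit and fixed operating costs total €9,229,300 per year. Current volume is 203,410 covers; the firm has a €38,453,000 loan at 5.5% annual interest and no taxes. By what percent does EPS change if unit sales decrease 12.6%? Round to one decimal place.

Total contribution margin = 203,410 × €123.64 = €25,149,612.40.
Subtracting fixed costs: EBIT = €25,149,612.40 − €9,229,300 = €15,920,312.40.
After interest of €2,114,915.00, pre-tax earnings = €13,805,397.40.
Degree of combined leverage = contribution ÷ (EBIT − I) = €25,149,612.40 ÷ €13,805,397.40 = 1.8217.
%ΔEPS = DCL × %ΔSales = 1.8217 × -12.6% = -23.0%.

-23.0%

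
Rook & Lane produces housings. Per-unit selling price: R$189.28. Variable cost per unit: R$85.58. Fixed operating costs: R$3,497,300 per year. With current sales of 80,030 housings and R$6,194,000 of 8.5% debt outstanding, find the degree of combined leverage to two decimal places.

1.94

At 80,030 units, contribution = 80,030 × R$103.70 = R$8,299,111.00.
Operating income = contribution − fixed costs = R$8,299,111.00 − R$3,497,300 = R$4,801,811.00. Interest = R$526,490.00, so EBIT − I = R$4,275,321.00.
DCL = contribution ÷ (EBIT − I) = R$8,299,111.00 ÷ R$4,275,321.00 = 1.9412.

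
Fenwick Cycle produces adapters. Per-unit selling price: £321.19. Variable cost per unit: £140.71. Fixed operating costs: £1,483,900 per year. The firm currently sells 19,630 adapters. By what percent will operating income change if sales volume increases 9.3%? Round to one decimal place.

At 19,630 units, contribution = 19,630 × £180.48 = £3,542,822.40.
EBIT = £3,542,822.40 − £1,483,900 = £2,058,922.40.
DOL = contribution ÷ EBIT = £3,542,822.40 ÷ £2,058,922.40 = 1.7207.
Operating income changes by 1.7207 × +9.3% = +16.0%.

+16.0%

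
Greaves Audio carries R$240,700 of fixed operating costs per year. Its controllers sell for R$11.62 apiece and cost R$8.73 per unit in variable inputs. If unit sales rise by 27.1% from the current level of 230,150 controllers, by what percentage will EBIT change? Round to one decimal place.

Total contribution margin = 230,150 × R$2.89 = R$665,133.50.
EBIT = R$665,133.50 − R$240,700 = R$424,433.50.
Degree of operating leverage = R$665,133.50 / R$424,433.50 = 1.5671.
%ΔEBIT = DOL × %ΔSales = 1.5671 × +27.1% = +42.5%.

+42.5%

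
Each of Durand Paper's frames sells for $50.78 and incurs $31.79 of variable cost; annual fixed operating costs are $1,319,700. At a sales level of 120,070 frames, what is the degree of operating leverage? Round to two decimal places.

Total contribution margin = 120,070 × $18.99 = $2,280,129.30.
Subtracting fixed costs: EBIT = $2,280,129.30 − $1,319,700 = $960,429.30.
DOL = contribution ÷ EBIT = $2,280,129.30 ÷ $960,429.30 = 2.3741.

2.37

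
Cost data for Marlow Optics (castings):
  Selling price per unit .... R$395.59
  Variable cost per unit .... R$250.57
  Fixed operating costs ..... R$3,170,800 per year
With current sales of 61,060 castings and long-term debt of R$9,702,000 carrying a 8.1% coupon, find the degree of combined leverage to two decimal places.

Contribution at this volume is 61,060 × R$145.02 = R$8,854,921.20.
Subtracting fixed costs: EBIT = R$8,854,921.20 − R$3,170,800 = R$5,684,121.20. Interest = R$785,862.00, so EBIT − I = R$4,898,259.20.
DCL = contribution ÷ (EBIT − I) = R$8,854,921.20 ÷ R$4,898,259.20 = 1.8078.

1.81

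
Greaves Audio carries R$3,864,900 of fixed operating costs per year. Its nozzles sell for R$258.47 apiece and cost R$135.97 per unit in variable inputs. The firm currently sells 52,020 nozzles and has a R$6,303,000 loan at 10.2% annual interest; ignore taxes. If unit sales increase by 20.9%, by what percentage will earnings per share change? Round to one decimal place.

Contribution at this volume is 52,020 × R$122.50 = R$6,372,450.00.
Subtracting fixed costs: EBIT = R$6,372,450.00 − R$3,864,900 = R$2,507,550.00.
Interest = R$642,906.00, so EBIT − I = R$1,864,644.00.
Degree of combined leverage = contribution ÷ (EBIT − I) = R$6,372,450.00 ÷ R$1,864,644.00 = 3.4175.
EPS therefore changes by 3.4175 × (+20.9%) = +71.4%.

+71.4%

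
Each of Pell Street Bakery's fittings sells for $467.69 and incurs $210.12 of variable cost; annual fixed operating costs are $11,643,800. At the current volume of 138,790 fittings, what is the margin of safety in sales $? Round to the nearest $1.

Contribution margin per unit = $467.69 − $210.12 = $257.57. Break-even units = $11,643,800 ÷ $257.57 = 45,206.35; break-even revenue = 45,206.35 × $467.69 = $21,142,558.61.
Current sales = 138,790 × $467.69 = $64,910,695.10.
Margin of safety = $64,910,695.10 − $21,142,558.61 = $43,768,136.

$43,768,136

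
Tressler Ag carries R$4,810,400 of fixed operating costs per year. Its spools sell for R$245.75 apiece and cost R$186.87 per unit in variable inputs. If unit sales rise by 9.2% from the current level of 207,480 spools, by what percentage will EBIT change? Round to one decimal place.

+15.2%

At 207,480 units, contribution = 207,480 × R$58.88 = R$12,216,422.40.
EBIT = R$12,216,422.40 − R$4,810,400 = R$7,406,022.40.
DOL = contribution ÷ EBIT = R$12,216,422.40 ÷ R$7,406,022.40 = 1.6495.
%ΔEBIT = DOL × %ΔSales = 1.6495 × +9.2% = +15.2%.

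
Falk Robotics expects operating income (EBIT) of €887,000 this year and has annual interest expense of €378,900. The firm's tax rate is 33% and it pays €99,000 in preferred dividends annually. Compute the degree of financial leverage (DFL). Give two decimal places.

Interest = €378,900.00.
Pre-tax preferred-dividend burden = €99,000 ÷ (1 − 0.33) = €147,761.19.
DFL = EBIT ÷ [EBIT − I − D_p/(1−t)] = €887,000 ÷ [€887,000 − €378,900.00 − €147,761.19] = €887,000 ÷ €360,338.81 = 2.4616.

2.46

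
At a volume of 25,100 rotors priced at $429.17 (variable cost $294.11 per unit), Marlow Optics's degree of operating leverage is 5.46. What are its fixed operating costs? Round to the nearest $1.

$2,769,126

At 25,100 units, contribution = 25,100 × $135.06 = $3,390,006.00.
Since DOL = CM ÷ EBIT, EBIT = $3,390,006.00 ÷ 5.46 = $620,880.22.
And FC = contribution − EBIT = $3,390,006.00 − $620,880.22 = $2,769,126.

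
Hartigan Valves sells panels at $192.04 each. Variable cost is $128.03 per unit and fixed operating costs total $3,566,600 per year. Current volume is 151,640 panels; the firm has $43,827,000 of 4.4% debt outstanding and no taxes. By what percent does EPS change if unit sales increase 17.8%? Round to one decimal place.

Total contribution margin = 151,640 × $64.01 = $9,706,476.40.
Operating income = contribution − fixed costs = $9,706,476.40 − $3,566,600 = $6,139,876.40.
After interest of $1,928,388.00, pre-tax earnings = $4,211,488.40.
Degree of combined leverage = contribution ÷ (EBIT − I) = $9,706,476.40 ÷ $4,211,488.40 = 2.3048.
%ΔEPS = DCL × %ΔSales = 2.3048 × +17.8% = +41.0%.

+41.0%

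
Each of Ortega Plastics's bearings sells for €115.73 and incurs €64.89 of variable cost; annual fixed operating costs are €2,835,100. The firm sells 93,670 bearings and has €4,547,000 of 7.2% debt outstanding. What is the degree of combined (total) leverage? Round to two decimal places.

2.98

At 93,670 units, contribution = 93,670 × €50.84 = €4,762,182.80.
Operating income = contribution − fixed costs = €4,762,182.80 − €2,835,100 = €1,927,082.80. Interest = €327,384.00.
DOL = €4,762,182.80 ÷ €1,927,082.80 = 2.4712; DFL = €1,927,082.80 ÷ €1,599,698.80 = 1.2047.
DCL = DOL × DFL = 2.4712 × 1.2047 = 2.9771.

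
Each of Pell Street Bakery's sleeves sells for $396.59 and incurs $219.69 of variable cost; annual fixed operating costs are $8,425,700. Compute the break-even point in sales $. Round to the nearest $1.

$18,889,476

CM per unit = $396.59 − $219.69 = $176.90; CM ratio = $176.90 / $396.59 = 0.4461.
Break-even revenue = fixed costs × price ÷ CM = $8,425,700 × $396.59 ÷ $176.90 = $18,889,476.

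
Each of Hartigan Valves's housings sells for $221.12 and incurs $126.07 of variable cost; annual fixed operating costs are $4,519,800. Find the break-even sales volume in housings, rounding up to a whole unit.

47,552 housings

Each unit contributes $221.12 − $126.07 = $95.05.
Break-even Q = $4,519,800 / $95.05 = 47,551.81 → 47,552 housings.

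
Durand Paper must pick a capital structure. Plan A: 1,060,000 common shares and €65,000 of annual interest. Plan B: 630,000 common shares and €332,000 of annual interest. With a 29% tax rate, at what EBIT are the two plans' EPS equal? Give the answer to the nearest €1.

€723,186

At indifference, (EBIT − 65,000)(1 − t)/1,060,000 = (EBIT − 332,000)(1 − t)/630,000.
Cancelling (1 − t) and cross-multiplying: 630,000·(EBIT − 65,000) = 1,060,000·(EBIT − 332,000).
EBIT × (1,060,000 − 630,000) = 332,000 × 1,060,000 − 65,000 × 630,000 = 310,970,000,000, so EBIT = 310,970,000,000 ÷ 430,000 = 723,186.05.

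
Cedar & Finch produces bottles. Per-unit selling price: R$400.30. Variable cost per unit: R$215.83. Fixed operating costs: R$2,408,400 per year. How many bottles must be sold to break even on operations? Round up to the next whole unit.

13,056 bottles

Each unit contributes R$400.30 − R$215.83 = R$184.47.
Break-even Q = R$2,408,400 / R$184.47 = 13,055.78 → 13,056 bottles.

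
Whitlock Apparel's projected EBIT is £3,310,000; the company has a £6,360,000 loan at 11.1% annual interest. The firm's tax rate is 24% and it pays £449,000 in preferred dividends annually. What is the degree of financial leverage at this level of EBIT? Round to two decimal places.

Interest = £705,960.00.
Pre-tax preferred-dividend burden = £449,000 ÷ (1 − 0.24) = £590,789.47.
DFL = EBIT ÷ [EBIT − I − D_p/(1−t)] = £3,310,000 ÷ [£3,310,000 − £705,960.00 − £590,789.47] = £3,310,000 ÷ £2,013,250.53 = 1.6441.

1.64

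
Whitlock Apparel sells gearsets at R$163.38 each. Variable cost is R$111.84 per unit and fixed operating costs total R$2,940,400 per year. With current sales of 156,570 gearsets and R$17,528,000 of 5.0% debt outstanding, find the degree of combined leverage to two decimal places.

At 156,570 units, contribution = 156,570 × R$51.54 = R$8,069,617.80.
Subtracting fixed costs: EBIT = R$8,069,617.80 − R$2,940,400 = R$5,129,217.80. Interest = R$876,400.00.
DOL = R$8,069,617.80 ÷ R$5,129,217.80 = 1.5733; DFL = R$5,129,217.80 ÷ R$4,252,817.80 = 1.2061.
DCL = DOL × DFL = 1.5733 × 1.2061 = 1.8976.

1.90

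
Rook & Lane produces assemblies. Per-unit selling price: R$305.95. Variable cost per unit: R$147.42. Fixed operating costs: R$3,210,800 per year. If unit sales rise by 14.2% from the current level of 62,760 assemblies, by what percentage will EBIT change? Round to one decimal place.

+21.0%

At 62,760 units, contribution = 62,760 × R$158.53 = R$9,949,342.80.
Subtracting fixed costs: EBIT = R$9,949,342.80 − R$3,210,800 = R$6,738,542.80.
DOL = contribution ÷ EBIT = R$9,949,342.80 ÷ R$6,738,542.80 = 1.4765.
Operating income changes by 1.4765 × +14.2% = +21.0%.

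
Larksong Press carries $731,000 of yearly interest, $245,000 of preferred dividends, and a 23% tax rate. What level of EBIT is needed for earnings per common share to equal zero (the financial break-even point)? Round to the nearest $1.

$1,049,182

Preferred dividends are paid after tax, so their pre-tax equivalent is $245,000 ÷ (1 − 0.23) = $318,181.82.
Financial break-even EBIT = interest + D_p ÷ (1 − t) = $731,000 + $318,181.82 = $1,049,181.82.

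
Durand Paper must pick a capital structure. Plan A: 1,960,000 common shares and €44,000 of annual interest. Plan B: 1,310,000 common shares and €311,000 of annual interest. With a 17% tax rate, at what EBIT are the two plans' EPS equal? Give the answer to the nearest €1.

€849,108

Set EPS_A = EPS_B: (EBIT − €44,000)(1 − 0.17) ÷ 1,960,000 = (EBIT − €311,000)(1 − 0.17) ÷ 1,310,000.
Cancelling (1 − t) and cross-multiplying: 1,310,000·(EBIT − 44,000) = 1,960,000·(EBIT − 311,000).
Solving, EBIT = (311,000·1,960,000 − 44,000·1,310,000) / (1,960,000 − 1,310,000) = 551,920,000,000 / 650,000 = 849,107.69.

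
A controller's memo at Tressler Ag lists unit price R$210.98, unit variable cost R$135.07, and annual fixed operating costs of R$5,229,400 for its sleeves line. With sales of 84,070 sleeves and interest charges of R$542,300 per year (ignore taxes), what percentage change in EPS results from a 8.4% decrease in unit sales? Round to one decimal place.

Total contribution margin = 84,070 × R$75.91 = R$6,381,753.70.
EBIT = R$6,381,753.70 − R$5,229,400 = R$1,152,353.70.
After interest of R$542,300.00, pre-tax earnings = R$610,053.70.
DCL = total CM / (EBIT − I) = R$6,381,753.70 / R$610,053.70 = 10.4610.
EPS therefore changes by 10.4610 × (-8.4%) = -87.9%.

-87.9%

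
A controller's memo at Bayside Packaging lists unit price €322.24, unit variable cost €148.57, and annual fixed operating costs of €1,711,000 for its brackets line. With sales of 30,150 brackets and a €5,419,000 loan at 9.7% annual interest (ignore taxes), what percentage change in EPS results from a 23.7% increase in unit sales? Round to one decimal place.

+41.4%

At 30,150 units, contribution = 30,150 × €173.67 = €5,236,150.50.
Subtracting fixed costs: EBIT = €5,236,150.50 − €1,711,000 = €3,525,150.50.
Interest = €525,643.00, so EBIT − I = €2,999,507.50.
DCL = total CM / (EBIT − I) = €5,236,150.50 / €2,999,507.50 = 1.7457.
EPS therefore changes by 1.7457 × (+23.7%) = +41.4%.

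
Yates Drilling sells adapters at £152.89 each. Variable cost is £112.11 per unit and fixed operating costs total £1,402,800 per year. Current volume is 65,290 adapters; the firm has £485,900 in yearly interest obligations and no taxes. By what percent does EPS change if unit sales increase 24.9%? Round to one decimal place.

+85.7%

At 65,290 units, contribution = 65,290 × £40.78 = £2,662,526.20.
Operating income = contribution − fixed costs = £2,662,526.20 − £1,402,800 = £1,259,726.20.
After interest of £485,900.00, pre-tax earnings = £773,826.20.
DCL = total CM / (EBIT − I) = £2,662,526.20 / £773,826.20 = 3.4407.
%ΔEPS = DCL × %ΔSales = 3.4407 × +24.9% = +85.7%.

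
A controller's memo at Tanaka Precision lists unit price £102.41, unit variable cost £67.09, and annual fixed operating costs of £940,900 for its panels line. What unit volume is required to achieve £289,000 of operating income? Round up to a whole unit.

34,822 panels

Unit CM = price − variable cost = £102.41 − £67.09 = £35.32.
Units = (FC + target) / CM = (£940,900 + £289,000) / £35.32 = 34,821.63, so 34,822 panels.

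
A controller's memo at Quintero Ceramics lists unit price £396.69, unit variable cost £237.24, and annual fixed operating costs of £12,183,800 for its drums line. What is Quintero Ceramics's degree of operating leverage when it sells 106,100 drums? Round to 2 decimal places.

Total contribution margin = 106,100 × £159.45 = £16,917,645.00.
EBIT = £16,917,645.00 − £12,183,800 = £4,733,845.00.
DOL = contribution ÷ EBIT = £16,917,645.00 ÷ £4,733,845.00 = 3.5738.

3.57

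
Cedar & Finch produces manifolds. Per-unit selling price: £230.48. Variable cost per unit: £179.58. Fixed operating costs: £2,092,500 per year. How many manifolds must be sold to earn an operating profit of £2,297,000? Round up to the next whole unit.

86,238 manifolds

Contribution margin per unit = £230.48 − £179.58 = £50.90.
Need Q such that Q × £50.90 − £2,092,500 = £2,297,000, i.e. Q = £4,389,500 / £50.90 = 86,237.72 → 86,238.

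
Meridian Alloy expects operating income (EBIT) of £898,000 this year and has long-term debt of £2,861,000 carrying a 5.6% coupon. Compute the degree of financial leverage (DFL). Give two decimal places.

1.22

Annual interest charges come to £160,216.00.
DFL = EBIT ÷ (EBIT − I) = £898,000 ÷ (£898,000 − £160,216.00) = £898,000 ÷ £737,784.00 = 1.2172.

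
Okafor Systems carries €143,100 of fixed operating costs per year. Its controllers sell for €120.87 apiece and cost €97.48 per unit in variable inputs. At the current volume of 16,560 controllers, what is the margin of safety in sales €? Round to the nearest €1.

€1,262,125

Each unit contributes €120.87 − €97.48 = €23.39. Break-even units = €143,100 ÷ €23.39 = 6,118.00; break-even revenue = 6,118.00 × €120.87 = €739,482.56.
Actual sales revenue = 16,560 × €120.87 = €2,001,607.20.
Margin of safety = €2,001,607.20 − €739,482.56 = €1,262,125.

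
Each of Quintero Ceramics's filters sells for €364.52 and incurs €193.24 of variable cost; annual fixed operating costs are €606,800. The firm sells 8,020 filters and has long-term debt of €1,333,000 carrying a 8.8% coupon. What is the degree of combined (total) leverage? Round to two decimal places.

2.11

Contribution at this volume is 8,020 × €171.28 = €1,373,665.60.
EBIT = €1,373,665.60 − €606,800 = €766,865.60. Interest = €117,304.00, so EBIT − I = €649,561.60.
Degree of total leverage = total CM / (EBIT − interest) = €1,373,665.60 / €649,561.60 = 2.1148.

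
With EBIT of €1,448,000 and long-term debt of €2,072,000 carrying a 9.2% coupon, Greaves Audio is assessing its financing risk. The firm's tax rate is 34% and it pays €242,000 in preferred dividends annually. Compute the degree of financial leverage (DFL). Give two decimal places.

Interest = €190,624.00.
Preferred dividends grossed up pre-tax: €242,000 / (1 − 0.34) = €366,666.67.
DFL = EBIT ÷ [EBIT − I − D_p/(1−t)] = €1,448,000 ÷ [€1,448,000 − €190,624.00 − €366,666.67] = €1,448,000 ÷ €890,709.33 = 1.6257.

1.63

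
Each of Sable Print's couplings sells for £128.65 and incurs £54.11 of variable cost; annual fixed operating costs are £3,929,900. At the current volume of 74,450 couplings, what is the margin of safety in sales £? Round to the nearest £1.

Each unit contributes £128.65 − £54.11 = £74.54. Break-even units = £3,929,900 ÷ £74.54 = 52,722.03; break-even revenue = 52,722.03 × £128.65 = £6,782,688.96.
Actual sales revenue = 74,450 × £128.65 = £9,577,992.50.
Margin of safety = £9,577,992.50 − £6,782,688.96 = £2,795,304.

£2,795,304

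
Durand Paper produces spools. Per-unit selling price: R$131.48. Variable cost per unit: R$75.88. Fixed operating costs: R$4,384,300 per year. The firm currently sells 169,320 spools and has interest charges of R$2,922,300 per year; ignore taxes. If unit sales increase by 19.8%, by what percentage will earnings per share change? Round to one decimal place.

Contribution at this volume is 169,320 × R$55.60 = R$9,414,192.00.
Subtracting fixed costs: EBIT = R$9,414,192.00 − R$4,384,300 = R$5,029,892.00.
After interest of R$2,922,300.00, pre-tax earnings = R$2,107,592.00.
Degree of combined leverage = contribution ÷ (EBIT − I) = R$9,414,192.00 ÷ R$2,107,592.00 = 4.4668.
%ΔEPS = DCL × %ΔSales = 4.4668 × +19.8% = +88.4%.

+88.4%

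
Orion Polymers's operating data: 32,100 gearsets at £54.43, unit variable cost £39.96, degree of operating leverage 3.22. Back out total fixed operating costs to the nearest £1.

£320,236

At 32,100 units, contribution = 32,100 × £14.47 = £464,487.00.
Since DOL = CM ÷ EBIT, EBIT = £464,487.00 ÷ 3.22 = £144,250.62.
And FC = contribution − EBIT = £464,487.00 − £144,250.62 = £320,236.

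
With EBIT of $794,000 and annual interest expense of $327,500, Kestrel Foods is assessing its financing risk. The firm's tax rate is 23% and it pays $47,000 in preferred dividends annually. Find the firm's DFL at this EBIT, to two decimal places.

1.96

Interest = $327,500.00.
Preferred dividends grossed up pre-tax: $47,000 / (1 − 0.23) = $61,038.96.
DFL = EBIT ÷ [EBIT − I − D_p/(1−t)] = $794,000 ÷ [$794,000 − $327,500.00 − $61,038.96] = $794,000 ÷ $405,461.04 = 1.9583.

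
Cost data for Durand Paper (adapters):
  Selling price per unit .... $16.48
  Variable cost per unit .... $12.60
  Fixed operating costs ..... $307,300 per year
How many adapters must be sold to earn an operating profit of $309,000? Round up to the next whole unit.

158,841 adapters

Each unit contributes $16.48 − $12.60 = $3.88.
Need Q such that Q × $3.88 − $307,300 = $309,000, i.e. Q = $616,300 / $3.88 = 158,840.21 → 158,841.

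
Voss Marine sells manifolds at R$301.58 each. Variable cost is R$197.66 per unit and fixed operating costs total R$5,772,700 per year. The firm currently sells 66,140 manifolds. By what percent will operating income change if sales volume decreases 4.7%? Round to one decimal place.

Total contribution margin = 66,140 × R$103.92 = R$6,873,268.80.
EBIT = R$6,873,268.80 − R$5,772,700 = R$1,100,568.80.
DOL = contribution ÷ EBIT = R$6,873,268.80 ÷ R$1,100,568.80 = 6.2452.
So EBIT moves 6.2452 × (-4.7%) = -29.4%.

-29.4%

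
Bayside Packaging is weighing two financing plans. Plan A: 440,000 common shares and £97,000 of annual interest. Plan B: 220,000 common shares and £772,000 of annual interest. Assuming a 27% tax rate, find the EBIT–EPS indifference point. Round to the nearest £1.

£1,447,000

At indifference, (EBIT − 97,000)(1 − t)/440,000 = (EBIT − 772,000)(1 − t)/220,000.
Cancelling (1 − t) and cross-multiplying: 220,000·(EBIT − 97,000) = 440,000·(EBIT − 772,000).
EBIT × (440,000 − 220,000) = 772,000 × 440,000 − 97,000 × 220,000 = 318,340,000,000, so EBIT = 318,340,000,000 ÷ 220,000 = 1,447,000.00.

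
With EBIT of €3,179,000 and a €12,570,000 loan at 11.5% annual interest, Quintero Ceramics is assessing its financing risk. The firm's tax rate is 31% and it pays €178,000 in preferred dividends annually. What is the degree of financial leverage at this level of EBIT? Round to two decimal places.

2.15

Annual interest charges come to €1,445,550.00.
Preferred dividends grossed up pre-tax: €178,000 / (1 − 0.31) = €257,971.01.
DFL = EBIT ÷ [EBIT − I − D_p/(1−t)] = €3,179,000 ÷ [€3,179,000 − €1,445,550.00 − €257,971.01] = €3,179,000 ÷ €1,475,478.99 = 2.1546.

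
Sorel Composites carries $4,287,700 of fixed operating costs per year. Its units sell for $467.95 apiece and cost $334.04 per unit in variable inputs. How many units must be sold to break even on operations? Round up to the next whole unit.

32,020 units

Each unit contributes $467.95 − $334.04 = $133.91.
Units to break even: $4,287,700 ÷ $133.91 = 32,019.27, rounded up to 32,020.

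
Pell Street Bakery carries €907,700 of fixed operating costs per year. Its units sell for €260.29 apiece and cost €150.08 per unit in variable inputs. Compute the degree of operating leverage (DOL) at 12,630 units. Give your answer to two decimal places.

Contribution at this volume is 12,630 × €110.21 = €1,391,952.30.
Operating income = contribution − fixed costs = €1,391,952.30 − €907,700 = €484,252.30.
DOL = contribution ÷ EBIT = €1,391,952.30 ÷ €484,252.30 = 2.8744.

2.87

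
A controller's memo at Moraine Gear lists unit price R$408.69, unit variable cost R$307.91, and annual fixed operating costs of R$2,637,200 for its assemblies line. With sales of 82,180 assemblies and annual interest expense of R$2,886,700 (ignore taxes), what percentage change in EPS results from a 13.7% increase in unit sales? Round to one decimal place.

+41.1%

Contribution at this volume is 82,180 × R$100.78 = R$8,282,100.40.
Operating income = contribution − fixed costs = R$8,282,100.40 − R$2,637,200 = R$5,644,900.40.
After interest of R$2,886,700.00, pre-tax earnings = R$2,758,200.40.
Degree of combined leverage = contribution ÷ (EBIT − I) = R$8,282,100.40 ÷ R$2,758,200.40 = 3.0027.
EPS therefore changes by 3.0027 × (+13.7%) = +41.1%.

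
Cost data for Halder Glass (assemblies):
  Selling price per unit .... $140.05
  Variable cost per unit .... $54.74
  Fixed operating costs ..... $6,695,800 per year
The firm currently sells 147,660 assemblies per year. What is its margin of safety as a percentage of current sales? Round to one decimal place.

Each unit contributes $140.05 − $54.74 = $85.31. Break-even units = $6,695,800 ÷ $85.31 = 78,487.87; break-even revenue = 78,487.87 × $140.05 = $10,992,225.88.
Actual sales revenue = 147,660 × $140.05 = $20,679,783.00.
Margin of safety = ($20,679,783.00 − $10,992,225.88) ÷ $20,679,783.00 = 46.8%.

46.8%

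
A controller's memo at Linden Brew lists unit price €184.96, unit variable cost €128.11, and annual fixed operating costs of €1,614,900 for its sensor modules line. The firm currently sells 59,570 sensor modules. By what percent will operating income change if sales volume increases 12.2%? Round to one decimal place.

+23.3%

At 59,570 units, contribution = 59,570 × €56.85 = €3,386,554.50.
Operating income = contribution − fixed costs = €3,386,554.50 − €1,614,900 = €1,771,654.50.
So DOL = total CM / EBIT = €3,386,554.50 / €1,771,654.50 = 1.9115.
So EBIT moves 1.9115 × (+12.2%) = +23.3%.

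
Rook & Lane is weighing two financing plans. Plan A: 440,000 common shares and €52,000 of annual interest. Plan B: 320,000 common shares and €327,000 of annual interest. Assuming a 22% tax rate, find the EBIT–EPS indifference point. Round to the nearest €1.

Set EPS_A = EPS_B: (EBIT − €52,000)(1 − 0.22) ÷ 440,000 = (EBIT − €327,000)(1 − 0.22) ÷ 320,000.
Cancelling (1 − t) and cross-multiplying: 320,000·(EBIT − 52,000) = 440,000·(EBIT − 327,000).
EBIT × (440,000 − 320,000) = 327,000 × 440,000 − 52,000 × 320,000 = 127,240,000,000, so EBIT = 127,240,000,000 ÷ 120,000 = 1,060,333.33.

€1,060,333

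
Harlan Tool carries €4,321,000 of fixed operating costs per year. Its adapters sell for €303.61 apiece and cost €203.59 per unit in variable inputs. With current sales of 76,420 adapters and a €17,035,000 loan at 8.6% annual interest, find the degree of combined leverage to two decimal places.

4.11

Contribution at this volume is 76,420 × €100.02 = €7,643,528.40.
Operating income = contribution − fixed costs = €7,643,528.40 − €4,321,000 = €3,322,528.40. Interest = €1,465,010.00.
DOL = €7,643,528.40 ÷ €3,322,528.40 = 2.3005; DFL = €3,322,528.40 ÷ €1,857,518.40 = 1.7887.
DCL = DOL × DFL = 2.3005 × 1.7887 = 4.1149.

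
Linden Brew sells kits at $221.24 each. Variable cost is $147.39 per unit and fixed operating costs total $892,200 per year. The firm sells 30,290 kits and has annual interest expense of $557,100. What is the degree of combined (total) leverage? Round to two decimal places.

2.84

Contribution at this volume is 30,290 × $73.85 = $2,236,916.50.
Subtracting fixed costs: EBIT = $2,236,916.50 − $892,200 = $1,344,716.50. Interest = $557,100.00.
DOL = $2,236,916.50 ÷ $1,344,716.50 = 1.6635; DFL = $1,344,716.50 ÷ $787,616.50 = 1.7073.
DCL = DOL × DFL = 1.6635 × 1.7073 = 2.8401.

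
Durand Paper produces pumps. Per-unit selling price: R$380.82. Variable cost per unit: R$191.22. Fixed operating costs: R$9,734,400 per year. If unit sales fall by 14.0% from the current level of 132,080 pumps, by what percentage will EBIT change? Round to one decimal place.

Contribution at this volume is 132,080 × R$189.60 = R$25,042,368.00.
EBIT = R$25,042,368.00 − R$9,734,400 = R$15,307,968.00.
DOL = contribution ÷ EBIT = R$25,042,368.00 ÷ R$15,307,968.00 = 1.6359.
Operating income changes by 1.6359 × -14.0% = -22.9%.

-22.9%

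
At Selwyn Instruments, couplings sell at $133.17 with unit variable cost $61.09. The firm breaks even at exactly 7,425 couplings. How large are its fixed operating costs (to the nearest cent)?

$535,194.00

Each unit contributes $133.17 − $61.09 = $72.08.
Fixed costs = break-even units × CM = 7,425 × $72.08 = $535,194.00.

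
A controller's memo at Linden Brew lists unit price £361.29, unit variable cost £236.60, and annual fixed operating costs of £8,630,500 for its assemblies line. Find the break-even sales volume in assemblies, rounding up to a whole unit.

69,216 assemblies

Contribution margin per unit = £361.29 − £236.60 = £124.69.
Break-even Q = £8,630,500 / £124.69 = 69,215.65 → 69,216 assemblies.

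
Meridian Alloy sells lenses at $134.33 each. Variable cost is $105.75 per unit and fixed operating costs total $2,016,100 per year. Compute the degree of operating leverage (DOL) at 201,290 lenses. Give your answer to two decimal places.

Total contribution margin = 201,290 × $28.58 = $5,752,868.20.
Subtracting fixed costs: EBIT = $5,752,868.20 − $2,016,100 = $3,736,768.20.
So DOL = total CM / EBIT = $5,752,868.20 / $3,736,768.20 = 1.5395.

1.54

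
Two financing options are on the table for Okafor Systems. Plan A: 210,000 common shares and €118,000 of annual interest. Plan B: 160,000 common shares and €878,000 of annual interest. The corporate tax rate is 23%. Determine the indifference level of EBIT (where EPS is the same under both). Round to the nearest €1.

€3,310,000

At indifference, (EBIT − 118,000)(1 − t)/210,000 = (EBIT − 878,000)(1 − t)/160,000.
The (1 − t) factor cancels: (EBIT − 118,000) × 160,000 = (EBIT − 878,000) × 210,000.
EBIT × (210,000 − 160,000) = 878,000 × 210,000 − 118,000 × 160,000 = 165,500,000,000, so EBIT = 165,500,000,000 ÷ 50,000 = 3,310,000.00.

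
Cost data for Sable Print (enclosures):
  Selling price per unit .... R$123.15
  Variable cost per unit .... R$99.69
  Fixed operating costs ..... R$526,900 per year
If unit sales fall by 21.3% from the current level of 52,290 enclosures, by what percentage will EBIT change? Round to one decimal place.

Total contribution margin = 52,290 × R$23.46 = R$1,226,723.40.
EBIT = R$1,226,723.40 − R$526,900 = R$699,823.40.
Degree of operating leverage = R$1,226,723.40 / R$699,823.40 = 1.7529.
%ΔEBIT = DOL × %ΔSales = 1.7529 × -21.3% = -37.3%.

-37.3%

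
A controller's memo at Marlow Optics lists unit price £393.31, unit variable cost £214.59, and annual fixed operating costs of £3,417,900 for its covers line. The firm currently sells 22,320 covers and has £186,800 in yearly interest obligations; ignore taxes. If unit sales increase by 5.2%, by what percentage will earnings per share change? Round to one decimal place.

Contribution at this volume is 22,320 × £178.72 = £3,989,030.40.
Subtracting fixed costs: EBIT = £3,989,030.40 − £3,417,900 = £571,130.40.
Interest = £186,800.00, so EBIT − I = £384,330.40.
DCL = total CM / (EBIT − I) = £3,989,030.40 / £384,330.40 = 10.3792.
%ΔEPS = DCL × %ΔSales = 10.3792 × +5.2% = +54.0%.

+54.0%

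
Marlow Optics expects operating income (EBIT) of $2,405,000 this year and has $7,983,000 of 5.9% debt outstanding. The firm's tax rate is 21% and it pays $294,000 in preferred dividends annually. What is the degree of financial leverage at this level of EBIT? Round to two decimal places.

Annual interest charges come to $470,997.00.
Preferred dividends grossed up pre-tax: $294,000 / (1 − 0.21) = $372,151.90.
DFL = EBIT ÷ [EBIT − I − D_p/(1−t)] = $2,405,000 ÷ [$2,405,000 − $470,997.00 − $372,151.90] = $2,405,000 ÷ $1,561,851.10 = 1.5398.

1.54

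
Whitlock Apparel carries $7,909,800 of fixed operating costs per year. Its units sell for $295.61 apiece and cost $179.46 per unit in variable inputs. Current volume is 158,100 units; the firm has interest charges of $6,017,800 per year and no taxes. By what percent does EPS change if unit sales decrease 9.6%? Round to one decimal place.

-39.7%

At 158,100 units, contribution = 158,100 × $116.15 = $18,363,315.00.
Subtracting fixed costs: EBIT = $18,363,315.00 − $7,909,800 = $10,453,515.00.
Interest = $6,017,800.00, so EBIT − I = $4,435,715.00.
Degree of combined leverage = contribution ÷ (EBIT − I) = $18,363,315.00 ÷ $4,435,715.00 = 4.1399.
%ΔEPS = DCL × %ΔSales = 4.1399 × -9.6% = -39.7%.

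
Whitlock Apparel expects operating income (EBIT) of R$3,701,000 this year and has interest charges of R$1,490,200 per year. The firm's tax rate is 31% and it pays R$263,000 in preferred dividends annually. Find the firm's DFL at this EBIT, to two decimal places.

2.02

Interest = R$1,490,200.00.
Pre-tax preferred-dividend burden = R$263,000 ÷ (1 − 0.31) = R$381,159.42.
DFL = EBIT ÷ [EBIT − I − D_p/(1−t)] = R$3,701,000 ÷ [R$3,701,000 − R$1,490,200.00 − R$381,159.42] = R$3,701,000 ÷ R$1,829,640.58 = 2.0228.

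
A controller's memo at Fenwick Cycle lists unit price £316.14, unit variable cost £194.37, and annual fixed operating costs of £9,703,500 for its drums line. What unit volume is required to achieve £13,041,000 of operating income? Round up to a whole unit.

186,783 drums

Each unit contributes £316.14 − £194.37 = £121.77.
Units = (FC + target) / CM = (£9,703,500 + £13,041,000) / £121.77 = 186,782.46, so 186,783 drums.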